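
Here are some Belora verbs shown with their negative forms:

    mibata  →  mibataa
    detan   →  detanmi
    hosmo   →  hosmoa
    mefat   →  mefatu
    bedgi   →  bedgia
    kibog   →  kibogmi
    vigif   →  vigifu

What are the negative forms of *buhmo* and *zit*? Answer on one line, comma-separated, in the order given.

Looking at the final sound of each stem: -u when the stem ends in a voiceless consonant (*mefat*, *vigif*); -mi when the stem ends in a voiced consonant (*detan*, *kibog*); -a when the stem ends in a vowel (*mibata*, *hosmo*, *bedgi*).
*buhmo*: final sound = /o/, a vowel → -a → *buhmoa*.
*zit* — final sound /t/ (a voiceless consonant) → -u → *zitu*.

buhmoa, zitu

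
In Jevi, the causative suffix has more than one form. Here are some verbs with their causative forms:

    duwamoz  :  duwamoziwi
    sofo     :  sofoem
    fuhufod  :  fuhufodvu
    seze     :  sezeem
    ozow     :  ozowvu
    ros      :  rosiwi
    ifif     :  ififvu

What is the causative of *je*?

jeem

The alternation tracks the final sound of the stem — -iwi when the stem ends in a sibilant (*duwamoz*, *ros*); -vu when the stem ends in a non-sibilant consonant (*fuhufod*, *ozow*, *ifif*); -em when the stem ends in a vowel (*sofo*, *seze*).
*je* — final sound /e/ (a vowel) → -em → *jeem*.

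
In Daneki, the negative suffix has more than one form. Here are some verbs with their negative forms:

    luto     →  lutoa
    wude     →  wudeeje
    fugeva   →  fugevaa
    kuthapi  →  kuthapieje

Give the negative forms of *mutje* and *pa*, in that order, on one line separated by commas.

mutjeeje, paa

The alternation tracks the last vowel of the stem — -eje when the last vowel of the stem is a front vowel (*wude*, *kuthapi*); -a when the last vowel of the stem is a back vowel (*luto*, *fugeva*).
*mutje*: last vowel = /e/, a front vowel → -eje → *mutjeeje*.
*pa*: last vowel = /a/, a back vowel → -a → *paa*.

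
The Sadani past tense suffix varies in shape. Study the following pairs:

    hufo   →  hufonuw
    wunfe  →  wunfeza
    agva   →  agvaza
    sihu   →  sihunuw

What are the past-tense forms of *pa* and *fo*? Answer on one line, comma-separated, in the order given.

The alternation tracks the last vowel of the stem — -nuw when the last vowel of the stem is a rounded vowel (*hufo*, *sihu*); -za when the last vowel of the stem is an unrounded vowel (*wunfe*, *agva*).
Since the last vowel of *pa* is /a/ (an unrounded vowel), it takes -za, giving *paza*.
The last vowel of *fo* is /o/, which is a rounded vowel, so the suffix is -nuw, giving *fonuw*.

paza, fonuw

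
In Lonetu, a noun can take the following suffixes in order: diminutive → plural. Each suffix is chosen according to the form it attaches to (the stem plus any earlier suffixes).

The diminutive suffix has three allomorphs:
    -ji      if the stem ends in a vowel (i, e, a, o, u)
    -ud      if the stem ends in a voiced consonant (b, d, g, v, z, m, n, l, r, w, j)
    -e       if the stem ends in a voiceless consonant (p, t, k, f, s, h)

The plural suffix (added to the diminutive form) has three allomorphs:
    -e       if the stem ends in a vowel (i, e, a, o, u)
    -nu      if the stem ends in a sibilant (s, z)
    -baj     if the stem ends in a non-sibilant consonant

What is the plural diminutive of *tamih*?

tamihee

*tamih*: final sound = /h/, a voiceless consonant → -e → *tamihe*.
Since the final sound of the diminutive form *tamihe* is /e/ (a vowel), it takes -e, giving *tamihee*.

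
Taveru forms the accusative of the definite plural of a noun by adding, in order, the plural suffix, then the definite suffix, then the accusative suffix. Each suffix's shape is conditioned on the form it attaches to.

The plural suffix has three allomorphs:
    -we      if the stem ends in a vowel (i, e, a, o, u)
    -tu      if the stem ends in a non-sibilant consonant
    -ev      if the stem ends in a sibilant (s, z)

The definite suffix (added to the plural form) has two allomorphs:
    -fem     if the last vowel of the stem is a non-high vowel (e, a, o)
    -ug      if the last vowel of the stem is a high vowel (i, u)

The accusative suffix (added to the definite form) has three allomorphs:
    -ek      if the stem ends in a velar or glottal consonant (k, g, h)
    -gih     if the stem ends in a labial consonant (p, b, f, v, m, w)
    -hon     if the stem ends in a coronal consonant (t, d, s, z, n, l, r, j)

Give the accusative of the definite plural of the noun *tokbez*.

*tokbez*: final sound = /z/, a sibilant → -ev → *tokbezev*.
Since the last vowel of the plural form *tokbezev* is /e/ (a non-high vowel), it takes -fem, giving *tokbezevfem*.
The definite form *tokbezevfem* — final consonant /m/ (labial) → -gih → *tokbezevfemgih*.

tokbezevfemgih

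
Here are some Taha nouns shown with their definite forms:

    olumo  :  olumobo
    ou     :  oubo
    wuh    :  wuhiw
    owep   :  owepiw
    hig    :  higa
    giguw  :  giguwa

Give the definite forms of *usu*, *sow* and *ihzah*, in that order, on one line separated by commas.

Looking at the final sound of each stem: -iw when the stem ends in a voiceless consonant (*wuh*, *owep*); -a when the stem ends in a voiced consonant (*hig*, *giguw*); -bo when the stem ends in a vowel (*olumo*, *ou*).
*usu*: final sound = /u/, a vowel → -bo → *usubo*.
Since the final sound of *sow* is /w/ (a voiced consonant), it takes -a, giving *sowa*.
Since the final sound of *ihzah* is /h/ (a voiceless consonant), it takes -iw, giving *ihzahiw*.

usubo, sowa, ihzahiw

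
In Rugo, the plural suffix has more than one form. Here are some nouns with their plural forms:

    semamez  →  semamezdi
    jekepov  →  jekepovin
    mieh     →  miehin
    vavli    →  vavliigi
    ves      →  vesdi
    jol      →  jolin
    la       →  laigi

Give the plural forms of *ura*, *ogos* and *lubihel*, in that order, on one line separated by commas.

The pattern is sibilance of the final sound: -di when the stem ends in a sibilant (*semamez*, *ves*); -in when the stem ends in a non-sibilant consonant (*jekepov*, *mieh*, *jol*); -igi when the stem ends in a vowel (*vavli*, *la*).
*ura*: final sound = /a/, a vowel → -igi → *uraigi*.
Since the final sound of *ogos* is /s/ (a sibilant), it takes -di, giving *ogosdi*.
*lubihel*: final sound = /l/, a non-sibilant consonant → -in → *lubihelin*.

uraigi, ogosdi, lubihelin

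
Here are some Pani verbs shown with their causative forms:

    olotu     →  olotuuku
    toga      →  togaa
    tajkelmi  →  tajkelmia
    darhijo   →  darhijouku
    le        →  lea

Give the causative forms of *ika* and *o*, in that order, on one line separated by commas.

Looking at the last vowel of each stem: -uku when the last vowel of the stem is a rounded vowel (*olotu*, *darhijo*); -a when the last vowel of the stem is an unrounded vowel (*toga*, *tajkelmi*, *le*).
*ika*: last vowel = /a/, an unrounded vowel → -a → *ikaa*.
*o*: last vowel = /o/, a rounded vowel → -uku → *ouku*.

ikaa, ouku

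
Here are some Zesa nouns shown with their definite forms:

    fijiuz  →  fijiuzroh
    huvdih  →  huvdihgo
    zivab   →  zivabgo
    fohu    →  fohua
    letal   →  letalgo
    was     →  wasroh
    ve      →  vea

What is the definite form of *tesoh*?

tesohgo

Looking at the final sound of each stem: -roh when the stem ends in a sibilant (*fijiuz*, *was*); -go when the stem ends in a non-sibilant consonant (*huvdih*, *zivab*, *letal*); -a when the stem ends in a vowel (*fohu*, *ve*).
*tesoh*: final sound = /h/, a non-sibilant consonant → -go → *tesohgo*.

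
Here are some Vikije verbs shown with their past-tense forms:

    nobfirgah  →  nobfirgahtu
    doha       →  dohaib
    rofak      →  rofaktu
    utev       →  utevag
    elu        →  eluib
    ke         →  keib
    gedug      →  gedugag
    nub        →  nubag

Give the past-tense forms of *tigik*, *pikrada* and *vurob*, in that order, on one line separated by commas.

The suffix is conditioned by the final sound: -tu when the stem ends in a voiceless consonant (*nobfirgah*, *rofak*); -ag when the stem ends in a voiced consonant (*utev*, *gedug*, *nub*); -ib when the stem ends in a vowel (*doha*, *elu*, *ke*).
*tigik* — final sound /k/ (a voiceless consonant) → -tu → *tigiktu*.
The final sound of *pikrada* is /a/, which is a vowel, so the suffix is -ib, giving *pikradaib*.
*vurob*: final sound = /b/, a voiced consonant → -ag → *vurobag*.

tigiktu, pikradaib, vurobag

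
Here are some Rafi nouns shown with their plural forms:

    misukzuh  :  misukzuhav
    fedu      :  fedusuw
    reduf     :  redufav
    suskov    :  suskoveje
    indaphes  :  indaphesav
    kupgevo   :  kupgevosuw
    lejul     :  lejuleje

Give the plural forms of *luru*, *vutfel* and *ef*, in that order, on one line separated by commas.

The pattern is voicing of the final sound: -av when the stem ends in a voiceless consonant (*misukzuh*, *reduf*, *indaphes*); -eje when the stem ends in a voiced consonant (*suskov*, *lejul*); -suw when the stem ends in a vowel (*fedu*, *kupgevo*).
*luru* — final sound /u/ (a vowel) → -suw → *lurusuw*.
Since the final sound of *vutfel* is /l/ (a voiced consonant), it takes -eje, giving *vutfeleje*.
Since the final sound of *ef* is /f/ (a voiceless consonant), it takes -av, giving *efav*.

lurusuw, vutfeleje, efav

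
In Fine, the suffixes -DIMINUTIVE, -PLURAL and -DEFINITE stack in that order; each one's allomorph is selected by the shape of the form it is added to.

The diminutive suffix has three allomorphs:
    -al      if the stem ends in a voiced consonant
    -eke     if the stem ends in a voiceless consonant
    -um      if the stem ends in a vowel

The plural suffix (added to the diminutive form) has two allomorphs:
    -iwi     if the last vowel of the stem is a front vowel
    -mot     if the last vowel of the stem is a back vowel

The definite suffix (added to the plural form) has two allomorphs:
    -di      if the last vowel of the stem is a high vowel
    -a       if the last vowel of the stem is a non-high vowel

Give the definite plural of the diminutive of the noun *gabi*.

*gabi* — final sound /i/ (a vowel) → -um → *gabium*.
Since the last vowel of the diminutive form *gabium* is /u/ (a back vowel), it takes -mot, giving *gabiummot*.
The plural form *gabiummot* — last vowel /o/ (a non-high vowel) → -a → *gabiummota*.

gabiummota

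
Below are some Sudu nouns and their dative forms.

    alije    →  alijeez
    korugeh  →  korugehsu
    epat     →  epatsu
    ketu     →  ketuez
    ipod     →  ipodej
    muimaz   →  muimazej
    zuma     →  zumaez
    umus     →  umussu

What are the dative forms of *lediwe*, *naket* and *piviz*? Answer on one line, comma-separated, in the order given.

lediweez, naketsu, pivizej

The pattern is voicing of the final sound: -su when the stem ends in a voiceless consonant (*korugeh*, *epat*, *umus*); -ej when the stem ends in a voiced consonant (*ipod*, *muimaz*); -ez when the stem ends in a vowel (*alije*, *ketu*, *zuma*).
The final sound of *lediwe* is /e/, which is a vowel, so the suffix is -ez, giving *lediweez*.
The final sound of *naket* is /t/, which is a voiceless consonant, so the suffix is -su, giving *naketsu*.
Since the final sound of *piviz* is /z/ (a voiced consonant), it takes -ej, giving *pivizej*.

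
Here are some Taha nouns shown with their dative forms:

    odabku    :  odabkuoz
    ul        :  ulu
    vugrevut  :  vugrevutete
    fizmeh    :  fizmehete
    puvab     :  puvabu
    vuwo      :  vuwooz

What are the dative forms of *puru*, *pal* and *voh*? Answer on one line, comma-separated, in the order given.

puruoz, palu, vohete

Looking at the final sound of each stem: -ete when the stem ends in a voiceless consonant (*vugrevut*, *fizmeh*); -u when the stem ends in a voiced consonant (*ul*, *puvab*); -oz when the stem ends in a vowel (*odabku*, *vuwo*).
The final sound of *puru* is /u/, which is a vowel, so the suffix is -oz, giving *puruoz*.
*pal* — final sound /l/ (a voiced consonant) → -u → *palu*.
Since the final sound of *voh* is /h/ (a voiceless consonant), it takes -ete, giving *vohete*.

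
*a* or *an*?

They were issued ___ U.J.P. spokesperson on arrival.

a

The indefinite article is chosen by the initial *sound* of the following word, not its spelling.
The initialism *U.J.P.* is read letter by letter; the first letter, U, is pronounced /juː/, which begins with a consonant sound.
So the article is *a*: They were issued a U.J.P. spokesperson on arrival.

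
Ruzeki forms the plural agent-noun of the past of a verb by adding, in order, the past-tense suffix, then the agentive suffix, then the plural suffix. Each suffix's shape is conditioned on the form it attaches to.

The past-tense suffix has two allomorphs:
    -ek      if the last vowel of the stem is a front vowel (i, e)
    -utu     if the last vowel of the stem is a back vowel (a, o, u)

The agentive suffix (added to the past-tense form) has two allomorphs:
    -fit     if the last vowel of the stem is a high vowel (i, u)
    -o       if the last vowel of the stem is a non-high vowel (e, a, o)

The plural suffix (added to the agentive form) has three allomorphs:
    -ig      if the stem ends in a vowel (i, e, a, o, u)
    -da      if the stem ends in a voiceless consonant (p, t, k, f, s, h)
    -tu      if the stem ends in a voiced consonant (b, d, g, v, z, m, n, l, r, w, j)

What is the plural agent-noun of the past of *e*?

eekoig

Since the last vowel of *e* is /e/ (a front vowel), it takes -ek, giving *eek*.
Since the last vowel of the past-tense form *eek* is /e/ (a non-high vowel), it takes -o, giving *eeko*.
The final sound of the agentive form *eeko* is /o/, which is a vowel, so the plural suffix is -ig, giving *eekoig*.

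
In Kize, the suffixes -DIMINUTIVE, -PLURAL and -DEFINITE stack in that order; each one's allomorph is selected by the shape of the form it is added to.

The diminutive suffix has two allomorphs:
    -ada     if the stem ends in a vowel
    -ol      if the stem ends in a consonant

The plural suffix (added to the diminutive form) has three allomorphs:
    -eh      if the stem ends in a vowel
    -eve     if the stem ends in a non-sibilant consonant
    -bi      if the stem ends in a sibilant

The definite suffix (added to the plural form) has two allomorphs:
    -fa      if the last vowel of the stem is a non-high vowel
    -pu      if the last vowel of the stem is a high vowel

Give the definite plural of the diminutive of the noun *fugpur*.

The final sound of *fugpur* is /r/, which is a consonant, so the diminutive suffix is -ol, giving *fugpurol*.
Since the final sound of the diminutive form *fugpurol* is /l/ (a non-sibilant consonant), it takes -eve, giving *fugpuroleve*.
Since the last vowel of the plural form *fugpuroleve* is /e/ (a non-high vowel), it takes -fa, giving *fugpurolevefa*.

fugpurolevefa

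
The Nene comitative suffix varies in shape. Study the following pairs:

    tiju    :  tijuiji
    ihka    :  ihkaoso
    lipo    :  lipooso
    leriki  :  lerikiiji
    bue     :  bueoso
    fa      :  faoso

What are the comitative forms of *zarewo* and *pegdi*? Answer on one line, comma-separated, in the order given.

The pattern is height harmony: -iji when the last vowel of the stem is a high vowel (*tiju*, *leriki*); -oso when the last vowel of the stem is a non-high vowel (*ihka*, *lipo*, *bue*, *fa*).
*zarewo* — last vowel /o/ (a non-high vowel) → -oso → *zarewooso*.
*pegdi*: last vowel = /i/, a high vowel → -iji → *pegdiiji*.

zarewooso, pegdiiji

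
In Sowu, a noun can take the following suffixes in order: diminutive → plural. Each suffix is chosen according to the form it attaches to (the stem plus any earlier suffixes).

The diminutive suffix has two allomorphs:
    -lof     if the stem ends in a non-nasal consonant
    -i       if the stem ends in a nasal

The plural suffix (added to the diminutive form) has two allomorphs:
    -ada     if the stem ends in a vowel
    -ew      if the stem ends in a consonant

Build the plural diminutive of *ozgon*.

Since the final consonant of *ozgon* is /n/ (a nasal), it takes -i, giving *ozgoni*.
Since the final sound of the diminutive form *ozgoni* is /i/ (a vowel), it takes -ada, giving *ozgoniada*.

ozgoniada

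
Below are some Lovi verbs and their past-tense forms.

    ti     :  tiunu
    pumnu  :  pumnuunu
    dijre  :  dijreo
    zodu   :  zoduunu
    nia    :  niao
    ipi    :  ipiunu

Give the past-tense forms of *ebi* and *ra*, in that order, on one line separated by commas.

The suffix is conditioned by the last vowel: -unu when the last vowel of the stem is a high vowel (*ti*, *pumnu*, *zodu*, *ipi*); -o when the last vowel of the stem is a non-high vowel (*dijre*, *nia*).
*ebi*: last vowel = /i/, a high vowel → -unu → *ebiunu*.
The last vowel of *ra* is /a/, which is a non-high vowel, so the suffix is -o, giving *rao*.

ebiunu, rao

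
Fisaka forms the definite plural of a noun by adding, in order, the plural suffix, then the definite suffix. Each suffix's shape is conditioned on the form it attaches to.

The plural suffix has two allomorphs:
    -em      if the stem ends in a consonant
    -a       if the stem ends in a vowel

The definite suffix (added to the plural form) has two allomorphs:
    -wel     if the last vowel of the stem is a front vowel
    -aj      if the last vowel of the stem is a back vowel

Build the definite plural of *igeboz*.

The final sound of *igeboz* is /z/, which is a consonant, so the plural suffix is -em, giving *igebozem*.
Since the last vowel of the plural form *igebozem* is /e/ (a front vowel), it takes -wel, giving *igebozemwel*.

igebozemwel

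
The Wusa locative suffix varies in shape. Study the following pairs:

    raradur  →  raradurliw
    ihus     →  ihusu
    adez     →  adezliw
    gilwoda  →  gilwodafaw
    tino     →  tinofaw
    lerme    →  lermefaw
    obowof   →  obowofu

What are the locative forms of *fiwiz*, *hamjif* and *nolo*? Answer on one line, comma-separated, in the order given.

The suffix is conditioned by the final sound: -u when the stem ends in a voiceless consonant (*ihus*, *obowof*); -liw when the stem ends in a voiced consonant (*raradur*, *adez*); -faw when the stem ends in a vowel (*gilwoda*, *tino*, *lerme*).
*fiwiz*: final sound = /z/, a voiced consonant → -liw → *fiwizliw*.
*hamjif*: final sound = /f/, a voiceless consonant → -u → *hamjifu*.
*nolo*: final sound = /o/, a vowel → -faw → *nolofaw*.

fiwizliw, hamjifu, nolofaw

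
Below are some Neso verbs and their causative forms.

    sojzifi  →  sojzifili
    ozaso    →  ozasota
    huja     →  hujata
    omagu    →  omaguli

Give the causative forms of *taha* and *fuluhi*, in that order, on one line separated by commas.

The alternation tracks the last vowel of the stem — -li when the last vowel of the stem is a high vowel (*sojzifi*, *omagu*); -ta when the last vowel of the stem is a non-high vowel (*ozaso*, *huja*).
The last vowel of *taha* is /a/, which is a non-high vowel, so the suffix is -ta, giving *tahata*.
*fuluhi* — last vowel /i/ (a high vowel) → -li → *fuluhili*.

tahata, fuluhili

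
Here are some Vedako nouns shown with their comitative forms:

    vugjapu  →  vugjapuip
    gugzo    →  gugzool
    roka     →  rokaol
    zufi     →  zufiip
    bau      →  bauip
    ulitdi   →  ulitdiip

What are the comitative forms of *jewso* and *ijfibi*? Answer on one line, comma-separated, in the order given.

jewsool, ijfibiip

The suffix is conditioned by the last vowel: -ip when the last vowel of the stem is a high vowel (*vugjapu*, *zufi*, *bau*, *ulitdi*); -ol when the last vowel of the stem is a non-high vowel (*gugzo*, *roka*).
*jewso*: last vowel = /o/, a non-high vowel → -ol → *jewsool*.
Since the last vowel of *ijfibi* is /i/ (a high vowel), it takes -ip, giving *ijfibiip*.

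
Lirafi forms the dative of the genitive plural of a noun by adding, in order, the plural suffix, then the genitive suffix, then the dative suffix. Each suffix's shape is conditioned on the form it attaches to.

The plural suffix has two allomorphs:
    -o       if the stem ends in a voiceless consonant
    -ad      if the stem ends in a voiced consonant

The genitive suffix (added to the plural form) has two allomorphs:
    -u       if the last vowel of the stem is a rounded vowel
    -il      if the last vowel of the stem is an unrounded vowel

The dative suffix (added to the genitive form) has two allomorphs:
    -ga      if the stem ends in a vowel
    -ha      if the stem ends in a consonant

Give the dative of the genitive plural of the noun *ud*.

*ud*: final consonant = /d/, voiced → -ad → *udad*.
Since the last vowel of the plural form *udad* is /a/ (an unrounded vowel), it takes -il, giving *udadil*.
The genitive form *udadil*: final sound = /l/, a consonant → -ha → *udadilha*.

udadilha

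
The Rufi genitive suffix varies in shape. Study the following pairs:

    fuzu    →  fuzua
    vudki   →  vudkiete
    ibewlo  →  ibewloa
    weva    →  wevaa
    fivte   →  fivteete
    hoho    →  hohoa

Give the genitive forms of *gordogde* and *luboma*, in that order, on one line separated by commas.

gordogdeete, lubomaa

The pattern is front/back vowel harmony: -ete when the last vowel of the stem is a front vowel (*vudki*, *fivte*); -a when the last vowel of the stem is a back vowel (*fuzu*, *ibewlo*, *weva*, *hoho*).
Since the last vowel of *gordogde* is /e/ (a front vowel), it takes -ete, giving *gordogdeete*.
*luboma*: last vowel = /a/, a back vowel → -a → *lubomaa*.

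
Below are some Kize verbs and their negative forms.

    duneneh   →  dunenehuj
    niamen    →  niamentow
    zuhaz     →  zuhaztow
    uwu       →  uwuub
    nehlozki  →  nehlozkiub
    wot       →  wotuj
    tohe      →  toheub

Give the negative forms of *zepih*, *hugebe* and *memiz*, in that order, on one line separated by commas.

zepihuj, hugebeub, memiztow

Looking at the final sound of each stem: -uj when the stem ends in a voiceless consonant (*duneneh*, *wot*); -tow when the stem ends in a voiced consonant (*niamen*, *zuhaz*); -ub when the stem ends in a vowel (*uwu*, *nehlozki*, *tohe*).
Since the final sound of *zepih* is /h/ (a voiceless consonant), it takes -uj, giving *zepihuj*.
*hugebe* — final sound /e/ (a vowel) → -ub → *hugebeub*.
Since the final sound of *memiz* is /z/ (a voiced consonant), it takes -tow, giving *memiztow*.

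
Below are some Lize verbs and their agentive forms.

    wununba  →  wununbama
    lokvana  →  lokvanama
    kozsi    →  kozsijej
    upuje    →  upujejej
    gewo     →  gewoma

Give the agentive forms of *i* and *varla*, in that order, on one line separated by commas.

ijej, varlama

Looking at the last vowel of each stem: -jej when the last vowel of the stem is a front vowel (*kozsi*, *upuje*); -ma when the last vowel of the stem is a back vowel (*wununba*, *lokvana*, *gewo*).
Since the last vowel of *i* is /i/ (a front vowel), it takes -jej, giving *ijej*.
*varla*: last vowel = /a/, a back vowel → -ma → *varlama*.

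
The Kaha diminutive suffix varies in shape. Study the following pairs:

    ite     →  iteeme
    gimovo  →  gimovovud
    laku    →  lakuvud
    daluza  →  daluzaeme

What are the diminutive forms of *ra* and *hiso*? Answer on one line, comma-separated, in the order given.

raeme, hisovud

The suffix is conditioned by the last vowel: -vud when the last vowel of the stem is a rounded vowel (*gimovo*, *laku*); -eme when the last vowel of the stem is an unrounded vowel (*ite*, *daluza*).
*ra*: last vowel = /a/, an unrounded vowel → -eme → *raeme*.
*hiso* — last vowel /o/ (a rounded vowel) → -vud → *hisovud*.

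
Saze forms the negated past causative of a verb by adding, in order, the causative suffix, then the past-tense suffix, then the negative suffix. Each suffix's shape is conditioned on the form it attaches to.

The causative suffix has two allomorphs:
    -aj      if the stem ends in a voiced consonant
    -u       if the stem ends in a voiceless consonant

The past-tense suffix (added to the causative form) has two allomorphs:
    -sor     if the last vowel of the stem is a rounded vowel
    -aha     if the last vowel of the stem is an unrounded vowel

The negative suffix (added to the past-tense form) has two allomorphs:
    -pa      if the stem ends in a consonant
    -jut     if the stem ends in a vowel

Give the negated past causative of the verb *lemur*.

Since the final consonant of *lemur* is /r/ (voiced), it takes -aj, giving *lemuraj*.
Since the last vowel of the causative form *lemuraj* is /a/ (an unrounded vowel), it takes -aha, giving *lemurajaha*.
The final sound of the past-tense form *lemurajaha* is /a/, which is a vowel, so the negative suffix is -jut, giving *lemurajahajut*.

lemurajahajut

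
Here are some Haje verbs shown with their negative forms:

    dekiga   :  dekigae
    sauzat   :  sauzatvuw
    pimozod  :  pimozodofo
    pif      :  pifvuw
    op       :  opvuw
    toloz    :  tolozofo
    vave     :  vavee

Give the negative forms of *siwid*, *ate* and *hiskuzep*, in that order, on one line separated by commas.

siwidofo, atee, hiskuzepvuw

Looking at the final sound of each stem: -vuw when the stem ends in a voiceless consonant (*sauzat*, *pif*, *op*); -ofo when the stem ends in a voiced consonant (*pimozod*, *toloz*); -e when the stem ends in a vowel (*dekiga*, *vave*).
*siwid* — final sound /d/ (a voiced consonant) → -ofo → *siwidofo*.
Since the final sound of *ate* is /e/ (a vowel), it takes -e, giving *atee*.
*hiskuzep* — final sound /p/ (a voiceless consonant) → -vuw → *hiskuzepvuw*.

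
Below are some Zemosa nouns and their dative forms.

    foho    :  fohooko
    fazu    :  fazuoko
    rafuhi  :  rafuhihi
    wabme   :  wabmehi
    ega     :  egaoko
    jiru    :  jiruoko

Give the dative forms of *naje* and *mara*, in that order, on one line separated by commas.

najehi, maraoko

The pattern is front/back vowel harmony: -hi when the last vowel of the stem is a front vowel (*rafuhi*, *wabme*); -oko when the last vowel of the stem is a back vowel (*foho*, *fazu*, *ega*, *jiru*).
*naje* — last vowel /e/ (a front vowel) → -hi → *najehi*.
*mara* — last vowel /a/ (a back vowel) → -oko → *maraoko*.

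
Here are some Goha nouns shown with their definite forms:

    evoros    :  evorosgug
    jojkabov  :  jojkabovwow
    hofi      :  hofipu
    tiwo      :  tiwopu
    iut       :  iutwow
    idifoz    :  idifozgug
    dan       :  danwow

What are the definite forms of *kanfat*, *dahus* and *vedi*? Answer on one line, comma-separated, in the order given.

kanfatwow, dahusgug, vedipu

Looking at the final sound of each stem: -gug when the stem ends in a sibilant (*evoros*, *idifoz*); -wow when the stem ends in a non-sibilant consonant (*jojkabov*, *iut*, *dan*); -pu when the stem ends in a vowel (*hofi*, *tiwo*).
*kanfat*: final sound = /t/, a non-sibilant consonant → -wow → *kanfatwow*.
Since the final sound of *dahus* is /s/ (a sibilant), it takes -gug, giving *dahusgug*.
The final sound of *vedi* is /i/, which is a vowel, so the suffix is -pu, giving *vedipu*.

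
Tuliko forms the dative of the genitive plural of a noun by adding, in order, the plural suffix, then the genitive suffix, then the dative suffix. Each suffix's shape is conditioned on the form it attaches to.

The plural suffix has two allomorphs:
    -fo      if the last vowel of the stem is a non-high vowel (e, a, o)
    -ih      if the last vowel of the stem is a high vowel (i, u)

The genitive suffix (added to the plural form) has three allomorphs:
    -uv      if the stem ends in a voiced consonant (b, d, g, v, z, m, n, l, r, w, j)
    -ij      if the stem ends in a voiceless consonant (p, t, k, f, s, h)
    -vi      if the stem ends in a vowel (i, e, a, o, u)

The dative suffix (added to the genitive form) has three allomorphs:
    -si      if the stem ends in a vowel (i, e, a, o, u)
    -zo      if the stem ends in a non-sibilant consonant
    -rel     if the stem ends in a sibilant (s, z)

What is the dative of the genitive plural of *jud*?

Since the last vowel of *jud* is /u/ (a high vowel), it takes -ih, giving *judih*.
The plural form *judih*: final sound = /h/, a voiceless consonant → -ij → *judihij*.
Since the final sound of the genitive form *judihij* is /j/ (a non-sibilant consonant), it takes -zo, giving *judihijzo*.

judihijzo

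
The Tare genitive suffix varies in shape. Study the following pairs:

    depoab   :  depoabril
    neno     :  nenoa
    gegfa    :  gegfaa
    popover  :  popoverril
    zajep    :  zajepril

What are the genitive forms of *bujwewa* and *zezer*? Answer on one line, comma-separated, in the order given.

bujwewaa, zezerril

The suffix is conditioned by the final sound: -ril when the stem ends in a consonant (*depoab*, *popover*, *zajep*); -a when the stem ends in a vowel (*neno*, *gegfa*).
*bujwewa*: final sound = /a/, a vowel → -a → *bujwewaa*.
Since the final sound of *zezer* is /r/ (a consonant), it takes -ril, giving *zezerril*.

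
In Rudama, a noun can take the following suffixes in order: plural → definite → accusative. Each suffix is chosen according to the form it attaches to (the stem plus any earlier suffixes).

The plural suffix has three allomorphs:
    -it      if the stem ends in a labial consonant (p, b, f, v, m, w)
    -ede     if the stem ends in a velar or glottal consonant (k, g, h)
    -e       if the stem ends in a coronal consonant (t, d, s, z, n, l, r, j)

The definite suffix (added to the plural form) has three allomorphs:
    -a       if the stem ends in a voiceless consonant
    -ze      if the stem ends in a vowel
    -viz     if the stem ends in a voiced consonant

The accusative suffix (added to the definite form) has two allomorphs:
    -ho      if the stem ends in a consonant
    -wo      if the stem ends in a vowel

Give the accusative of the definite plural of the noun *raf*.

rafitawo

*raf* — final consonant /f/ (labial) → -it → *rafit*.
The plural form *rafit* — final sound /t/ (a voiceless consonant) → -a → *rafita*.
The final sound of the definite form *rafita* is /a/, which is a vowel, so the accusative suffix is -wo, giving *rafitawo*.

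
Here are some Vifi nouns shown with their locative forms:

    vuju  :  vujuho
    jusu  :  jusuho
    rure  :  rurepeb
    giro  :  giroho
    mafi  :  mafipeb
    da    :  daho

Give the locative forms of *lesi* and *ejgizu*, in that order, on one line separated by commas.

lesipeb, ejgizuho

The alternation tracks the last vowel of the stem — -peb when the last vowel of the stem is a front vowel (*rure*, *mafi*); -ho when the last vowel of the stem is a back vowel (*vuju*, *jusu*, *giro*, *da*).
*lesi* — last vowel /i/ (a front vowel) → -peb → *lesipeb*.
*ejgizu* — last vowel /u/ (a back vowel) → -ho → *ejgizuho*.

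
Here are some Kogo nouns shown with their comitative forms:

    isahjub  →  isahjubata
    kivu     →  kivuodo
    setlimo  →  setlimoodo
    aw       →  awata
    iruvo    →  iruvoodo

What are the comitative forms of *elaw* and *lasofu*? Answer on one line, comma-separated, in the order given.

elawata, lasofuodo

The pattern is consonant vs. vowel: -ata when the stem ends in a consonant (*isahjub*, *aw*); -odo when the stem ends in a vowel (*kivu*, *setlimo*, *iruvo*).
*elaw* — final sound /w/ (a consonant) → -ata → *elawata*.
The final sound of *lasofu* is /u/, which is a vowel, so the suffix is -odo, giving *lasofuodo*.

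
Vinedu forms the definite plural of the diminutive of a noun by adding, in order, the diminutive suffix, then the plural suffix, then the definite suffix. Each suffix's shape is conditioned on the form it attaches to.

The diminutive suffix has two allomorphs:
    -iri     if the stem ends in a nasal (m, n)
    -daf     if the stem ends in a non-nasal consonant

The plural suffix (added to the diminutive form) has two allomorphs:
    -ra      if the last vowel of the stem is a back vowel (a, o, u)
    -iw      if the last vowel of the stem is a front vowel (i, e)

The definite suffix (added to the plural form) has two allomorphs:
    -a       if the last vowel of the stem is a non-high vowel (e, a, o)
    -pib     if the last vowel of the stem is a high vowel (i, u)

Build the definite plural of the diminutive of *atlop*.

atlopdafraa

*atlop* — final consonant /p/ (non-nasal) → -daf → *atlopdaf*.
The last vowel of the diminutive form *atlopdaf* is /a/, which is a back vowel, so the plural suffix is -ra, giving *atlopdafra*.
The plural form *atlopdafra* — last vowel /a/ (a non-high vowel) → -a → *atlopdafraa*.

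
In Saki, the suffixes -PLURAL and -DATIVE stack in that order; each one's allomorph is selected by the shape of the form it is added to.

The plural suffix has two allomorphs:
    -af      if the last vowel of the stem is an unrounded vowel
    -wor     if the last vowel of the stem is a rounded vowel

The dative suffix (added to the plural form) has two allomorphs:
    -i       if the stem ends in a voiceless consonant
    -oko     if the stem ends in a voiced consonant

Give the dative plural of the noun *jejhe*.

jejheafi

*jejhe* — last vowel /e/ (an unrounded vowel) → -af → *jejheaf*.
The final consonant of the plural form *jejheaf* is /f/, which is voiceless, so the dative suffix is -i, giving *jejheafi*.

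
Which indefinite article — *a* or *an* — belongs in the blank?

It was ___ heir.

an

The indefinite article is chosen by the initial *sound* of the following word, not its spelling.
*heir* begins with the sound /ɛ/ (silent h) — a vowel sound.
So the article is *an*: It was an heir.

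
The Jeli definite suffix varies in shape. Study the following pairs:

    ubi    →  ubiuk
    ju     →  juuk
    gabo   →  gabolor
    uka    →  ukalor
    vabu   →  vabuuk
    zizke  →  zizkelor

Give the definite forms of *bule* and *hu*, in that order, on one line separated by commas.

The pattern is height harmony: -uk when the last vowel of the stem is a high vowel (*ubi*, *ju*, *vabu*); -lor when the last vowel of the stem is a non-high vowel (*gabo*, *uka*, *zizke*).
Since the last vowel of *bule* is /e/ (a non-high vowel), it takes -lor, giving *bulelor*.
The last vowel of *hu* is /u/, which is a high vowel, so the suffix is -uk, giving *huuk*.

bulelor, huuk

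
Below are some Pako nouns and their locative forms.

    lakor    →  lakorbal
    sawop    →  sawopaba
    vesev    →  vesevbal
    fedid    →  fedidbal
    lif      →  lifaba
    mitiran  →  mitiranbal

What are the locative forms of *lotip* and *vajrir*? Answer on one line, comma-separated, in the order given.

Looking at the final consonant of each stem: -aba when the stem ends in a voiceless consonant (*sawop*, *lif*); -bal when the stem ends in a voiced consonant (*lakor*, *vesev*, *fedid*, *mitiran*).
The final consonant of *lotip* is /p/, which is voiceless, so the suffix is -aba, giving *lotipaba*.
*vajrir*: final consonant = /r/, voiced → -bal → *vajrirbal*.

lotipaba, vajrirbal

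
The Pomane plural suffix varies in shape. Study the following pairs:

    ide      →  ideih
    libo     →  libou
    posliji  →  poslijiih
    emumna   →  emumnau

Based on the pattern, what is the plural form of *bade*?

The suffix is conditioned by the last vowel: -ih when the last vowel of the stem is a front vowel (*ide*, *posliji*); -u when the last vowel of the stem is a back vowel (*libo*, *emumna*).
*bade*: last vowel = /e/, a front vowel → -ih → *badeih*.

badeih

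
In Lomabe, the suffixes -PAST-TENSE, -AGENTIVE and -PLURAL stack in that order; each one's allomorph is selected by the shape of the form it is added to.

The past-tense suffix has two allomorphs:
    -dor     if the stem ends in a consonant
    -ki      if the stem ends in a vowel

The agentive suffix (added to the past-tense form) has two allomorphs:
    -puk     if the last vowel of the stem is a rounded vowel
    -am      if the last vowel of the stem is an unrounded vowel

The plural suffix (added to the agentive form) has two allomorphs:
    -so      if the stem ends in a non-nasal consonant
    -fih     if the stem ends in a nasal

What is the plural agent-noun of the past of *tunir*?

*tunir* — final sound /r/ (a consonant) → -dor → *tunirdor*.
The past-tense form *tunirdor* — last vowel /o/ (a rounded vowel) → -puk → *tunirdorpuk*.
The agentive form *tunirdorpuk*: final consonant = /k/, non-nasal → -so → *tunirdorpukso*.

tunirdorpukso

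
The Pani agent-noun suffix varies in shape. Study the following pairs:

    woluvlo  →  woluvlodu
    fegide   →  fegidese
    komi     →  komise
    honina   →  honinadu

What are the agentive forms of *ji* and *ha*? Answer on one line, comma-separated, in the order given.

The alternation tracks the last vowel of the stem — -se when the last vowel of the stem is a front vowel (*fegide*, *komi*); -du when the last vowel of the stem is a back vowel (*woluvlo*, *honina*).
*ji*: last vowel = /i/, a front vowel → -se → *jise*.
*ha* — last vowel /a/ (a back vowel) → -du → *hadu*.

jise, hadu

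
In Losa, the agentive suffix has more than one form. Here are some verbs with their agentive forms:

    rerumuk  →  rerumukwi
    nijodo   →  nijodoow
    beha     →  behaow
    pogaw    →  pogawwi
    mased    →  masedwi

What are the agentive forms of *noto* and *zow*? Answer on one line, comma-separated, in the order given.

The pattern is consonant vs. vowel: -wi when the stem ends in a consonant (*rerumuk*, *pogaw*, *mased*); -ow when the stem ends in a vowel (*nijodo*, *beha*).
*noto* — final sound /o/ (a vowel) → -ow → *notoow*.
*zow* — final sound /w/ (a consonant) → -wi → *zowwi*.

notoow, zowwi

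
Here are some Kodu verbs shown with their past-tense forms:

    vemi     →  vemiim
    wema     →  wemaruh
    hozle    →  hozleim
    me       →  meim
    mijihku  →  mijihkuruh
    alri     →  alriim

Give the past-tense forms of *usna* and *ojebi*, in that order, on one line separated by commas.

The suffix is conditioned by the last vowel: -im when the last vowel of the stem is a front vowel (*vemi*, *hozle*, *me*, *alri*); -ruh when the last vowel of the stem is a back vowel (*wema*, *mijihku*).
*usna* — last vowel /a/ (a back vowel) → -ruh → *usnaruh*.
*ojebi* — last vowel /i/ (a front vowel) → -im → *ojebiim*.

usnaruh, ojebiim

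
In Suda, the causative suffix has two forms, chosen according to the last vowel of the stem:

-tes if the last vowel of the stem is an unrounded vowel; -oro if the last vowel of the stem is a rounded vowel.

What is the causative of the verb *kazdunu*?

The last vowel of *kazdunu* is /u/, which is a rounded vowel, so the suffix is -oro, giving *kazdunuoro*.

kazdunuoro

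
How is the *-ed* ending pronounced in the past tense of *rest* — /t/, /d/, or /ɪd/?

The stem *rest* ends in /t/ or /d/.
The -ed suffix is realized as /ɪd/ after /t, d/; as /t/ after other voiceless consonants; and as /d/ after other voiced sounds.
So -ed on *rest* is pronounced /ɪd/.

/ɪd/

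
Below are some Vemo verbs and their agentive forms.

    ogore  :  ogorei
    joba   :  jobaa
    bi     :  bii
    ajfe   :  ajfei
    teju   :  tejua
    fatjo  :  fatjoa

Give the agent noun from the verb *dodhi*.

Looking at the last vowel of each stem: -i when the last vowel of the stem is a front vowel (*ogore*, *bi*, *ajfe*); -a when the last vowel of the stem is a back vowel (*joba*, *teju*, *fatjo*).
*dodhi* — last vowel /i/ (a front vowel) → -i → *dodhii*.

dodhii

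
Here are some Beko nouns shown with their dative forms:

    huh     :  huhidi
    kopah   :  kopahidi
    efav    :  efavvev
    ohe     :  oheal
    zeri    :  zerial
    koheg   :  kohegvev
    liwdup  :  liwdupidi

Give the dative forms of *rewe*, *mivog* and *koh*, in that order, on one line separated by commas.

The suffix is conditioned by the final sound: -idi when the stem ends in a voiceless consonant (*huh*, *kopah*, *liwdup*); -vev when the stem ends in a voiced consonant (*efav*, *koheg*); -al when the stem ends in a vowel (*ohe*, *zeri*).
*rewe* — final sound /e/ (a vowel) → -al → *reweal*.
*mivog* — final sound /g/ (a voiced consonant) → -vev → *mivogvev*.
*koh*: final sound = /h/, a voiceless consonant → -idi → *kohidi*.

reweal, mivogvev, kohidi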